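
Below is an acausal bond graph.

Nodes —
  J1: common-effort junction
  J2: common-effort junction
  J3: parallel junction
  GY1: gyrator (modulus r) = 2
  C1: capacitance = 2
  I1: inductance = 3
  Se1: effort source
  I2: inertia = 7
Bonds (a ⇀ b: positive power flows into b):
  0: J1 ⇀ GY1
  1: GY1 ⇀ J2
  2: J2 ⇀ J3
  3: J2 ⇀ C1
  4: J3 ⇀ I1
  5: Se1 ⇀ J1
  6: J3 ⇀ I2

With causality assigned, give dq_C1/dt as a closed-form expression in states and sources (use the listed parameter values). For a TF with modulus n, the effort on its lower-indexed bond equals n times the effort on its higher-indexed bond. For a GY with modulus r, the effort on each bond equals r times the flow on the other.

dq_C1/dt = E_Se1/2 - p_I1/3 - p_I2/7

b5 stroke→J1  (Se1: effort source, stroke at far end)
b0 stroke→GY1  (common-e at J1 fixed by 5)
b1 stroke→GY1  (GY GY1: same side as bond 0)
b3 stroke→J2  (prefer integral on C1)
b2 stroke→J3  (0-jn J2 has e-setter on 3)
b4 stroke→I1  (0-jn J3 has e-setter on 2)
b6 stroke→I2  (common-e at J3 fixed by 2)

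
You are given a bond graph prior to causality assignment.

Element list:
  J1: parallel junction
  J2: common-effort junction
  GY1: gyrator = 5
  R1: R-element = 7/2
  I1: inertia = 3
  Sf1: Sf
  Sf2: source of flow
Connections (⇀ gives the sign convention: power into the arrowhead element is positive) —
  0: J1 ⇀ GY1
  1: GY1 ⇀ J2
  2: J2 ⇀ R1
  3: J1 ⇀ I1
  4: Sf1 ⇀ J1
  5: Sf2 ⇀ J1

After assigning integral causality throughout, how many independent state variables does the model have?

β4 →Sf1  (Sf1: flow source, stroke at near end)
β5 →Sf2  (Sf2: flow source, stroke at near end)
β3 →I1  (I1 outputs flow p/I1)
β0 →J1  (closing 0-jn rule on J1)
β1 →J2  (GY1 both-in/both-out from 0)
β2 →R1  (J2: bond 1 brought effort, rest push out)

1  (I1 all integral)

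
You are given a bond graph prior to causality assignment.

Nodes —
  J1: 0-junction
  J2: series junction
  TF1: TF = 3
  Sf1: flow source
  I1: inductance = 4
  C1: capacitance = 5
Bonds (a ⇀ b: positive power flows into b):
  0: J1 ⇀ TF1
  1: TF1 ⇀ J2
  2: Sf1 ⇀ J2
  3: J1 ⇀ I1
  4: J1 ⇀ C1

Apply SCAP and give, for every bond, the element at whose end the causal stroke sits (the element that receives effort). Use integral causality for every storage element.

b2 stroke→Sf1  (Sf1 fixes flow; stroke at Sf1)
b1 stroke→J2  (common-f at J2 fixed by 2)
b0 stroke→TF1  (through TF1, causality passes straight; one stroke at TF1)
b3 stroke→I1  (I1 integral (f out))
b4 stroke→J1  (J1 needs exactly one e-in)

b0 |TF1
b1 |J2
b2 |Sf1
b3 |I1
b4 |J1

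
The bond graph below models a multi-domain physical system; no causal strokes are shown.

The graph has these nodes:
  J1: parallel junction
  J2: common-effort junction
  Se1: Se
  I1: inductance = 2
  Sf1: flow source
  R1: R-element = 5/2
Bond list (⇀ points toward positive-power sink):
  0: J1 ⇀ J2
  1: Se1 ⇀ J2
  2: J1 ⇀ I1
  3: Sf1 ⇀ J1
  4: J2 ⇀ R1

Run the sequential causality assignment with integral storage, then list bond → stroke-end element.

b0 →J1
b1 →J2
b2 →I1
b3 →Sf1
b4 →R1

b1 stroke→J2  (Se1 (Se) sets effort on bond)
b3 stroke→Sf1  (Sf1: flow source, stroke at near end)
b0 stroke→J1  (common-e at J2 fixed by 1)
b4 stroke→R1  (0-jn J2 has e-setter on 1)
b2 stroke→I1  (J1 effort already set via bond 0)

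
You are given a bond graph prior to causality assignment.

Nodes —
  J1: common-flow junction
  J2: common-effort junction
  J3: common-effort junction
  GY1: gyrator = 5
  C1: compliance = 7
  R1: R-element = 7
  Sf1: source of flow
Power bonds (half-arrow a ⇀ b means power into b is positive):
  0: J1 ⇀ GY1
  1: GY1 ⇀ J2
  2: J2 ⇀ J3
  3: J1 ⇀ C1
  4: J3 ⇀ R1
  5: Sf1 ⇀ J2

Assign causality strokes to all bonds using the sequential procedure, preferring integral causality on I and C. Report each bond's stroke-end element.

b0 stroke at GY1
b1 stroke at GY1
b2 stroke at J2
b3 stroke at J1
b4 stroke at J3
b5 stroke at Sf1

β5 stroke at Sf1  (Sf1 (Sf) sets flow on bond)
β3 stroke at J1  (prefer integral on C1)
β0 stroke at GY1  (J1: last free bond brings flow in)
β1 stroke at GY1  (GY GY1: same side as bond 0)
β2 stroke at J2  (J2: last free bond brings effort in)
β4 stroke at J3  (closing 0-jn rule on J3)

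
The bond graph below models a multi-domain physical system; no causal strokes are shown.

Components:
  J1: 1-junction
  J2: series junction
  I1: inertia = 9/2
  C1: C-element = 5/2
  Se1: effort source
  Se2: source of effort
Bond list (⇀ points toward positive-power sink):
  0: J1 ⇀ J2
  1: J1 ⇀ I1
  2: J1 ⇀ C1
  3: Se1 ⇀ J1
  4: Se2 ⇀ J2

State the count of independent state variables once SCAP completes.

b3 →J1  (source Se1 imposes e)
b4 →J2  (Se2 fixes effort; stroke away)
b0 →J1  (only one flow-in slot at J2)
b1 →I1  (I1 outputs flow p/I1)
b2 →J1  (common-f at J1 fixed by 1)

2  (C1, I1 all integral)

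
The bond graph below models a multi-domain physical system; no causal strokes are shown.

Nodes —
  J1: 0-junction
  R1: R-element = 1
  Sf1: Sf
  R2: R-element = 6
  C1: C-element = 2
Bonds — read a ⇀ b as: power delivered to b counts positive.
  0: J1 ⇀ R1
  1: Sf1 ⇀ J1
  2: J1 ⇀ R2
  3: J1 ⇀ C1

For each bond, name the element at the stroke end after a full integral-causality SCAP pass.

β1 →Sf1  (source Sf1 imposes f)
β3 →J1  (C1 integral (e out))
β0 →R1  (J1: bond 3 brought effort, rest push out)
β2 →R2  (0-jn J1 has e-setter on 3)

b0 stroke at R1
b1 stroke at Sf1
b2 stroke at R2
b3 stroke at J1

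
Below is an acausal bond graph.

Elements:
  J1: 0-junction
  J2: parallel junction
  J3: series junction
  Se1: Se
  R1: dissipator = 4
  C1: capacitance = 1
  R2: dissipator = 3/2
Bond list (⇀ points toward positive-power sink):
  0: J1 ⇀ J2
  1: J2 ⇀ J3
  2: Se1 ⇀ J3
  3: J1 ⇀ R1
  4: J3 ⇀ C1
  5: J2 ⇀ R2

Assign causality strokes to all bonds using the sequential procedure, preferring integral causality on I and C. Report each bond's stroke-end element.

bond 2 |J3  (Se1: effort source, stroke at far end)
bond 4 |J3  (prefer integral on C1)
bond 1 |J2  (only one flow-in slot at J3)
bond 0 |J1  (common-e at J2 fixed by 1)
bond 5 |R2  (J2 effort already set via bond 1)
bond 3 |R1  (0-jn J1 has e-setter on 0)

bond 0 →J1
bond 1 →J2
bond 2 →J3
bond 3 →R1
bond 4 →J3
bond 5 →R2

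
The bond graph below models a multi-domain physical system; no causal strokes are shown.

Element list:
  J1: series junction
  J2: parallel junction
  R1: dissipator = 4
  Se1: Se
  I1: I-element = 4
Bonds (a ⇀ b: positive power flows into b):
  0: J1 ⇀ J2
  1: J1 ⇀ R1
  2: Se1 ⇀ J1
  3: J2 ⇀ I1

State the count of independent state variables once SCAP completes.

1  (I1 all integral)

β2 →J1  (source Se1 imposes e)
β3 →I1  (prefer integral on I1)
β0 →J2  (J2: last free bond brings effort in)
β1 →J1  (J1 flow already set via bond 0)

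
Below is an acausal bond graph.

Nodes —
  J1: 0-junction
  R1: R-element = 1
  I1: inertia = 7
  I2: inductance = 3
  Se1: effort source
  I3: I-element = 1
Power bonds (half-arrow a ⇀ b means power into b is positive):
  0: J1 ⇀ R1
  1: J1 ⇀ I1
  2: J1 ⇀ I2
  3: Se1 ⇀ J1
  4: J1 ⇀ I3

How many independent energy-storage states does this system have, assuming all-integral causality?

bond 3 stroke→J1  (Se1 fixes effort; stroke away)
bond 0 stroke→R1  (0-jn J1 has e-setter on 3)
bond 1 stroke→I1  (common-e at J1 fixed by 3)
bond 2 stroke→I2  (J1: bond 3 brought effort, rest push out)
bond 4 stroke→I3  (J1: bond 3 brought effort, rest push out)

3  (I1, I2, I3 all integral)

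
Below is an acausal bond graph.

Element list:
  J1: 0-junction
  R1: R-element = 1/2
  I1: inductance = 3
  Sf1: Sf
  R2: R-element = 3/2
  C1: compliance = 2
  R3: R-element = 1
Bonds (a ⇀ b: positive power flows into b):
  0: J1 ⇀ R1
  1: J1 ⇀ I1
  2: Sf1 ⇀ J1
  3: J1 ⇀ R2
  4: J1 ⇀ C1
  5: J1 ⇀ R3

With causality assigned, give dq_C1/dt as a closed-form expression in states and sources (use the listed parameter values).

dq_C1/dt = F_Sf1 - p_I1/3 - 11*q_C1/6

#2 |Sf1  (Sf1: flow source, stroke at near end)
#1 |I1  (I1: I, integral causality)
#4 |J1  (C1: C, integral causality)
#0 |R1  (J1: bond 4 brought effort, rest push out)
#3 |R2  (common-e at J1 fixed by 4)
#5 |R3  (J1 effort already set via bond 4)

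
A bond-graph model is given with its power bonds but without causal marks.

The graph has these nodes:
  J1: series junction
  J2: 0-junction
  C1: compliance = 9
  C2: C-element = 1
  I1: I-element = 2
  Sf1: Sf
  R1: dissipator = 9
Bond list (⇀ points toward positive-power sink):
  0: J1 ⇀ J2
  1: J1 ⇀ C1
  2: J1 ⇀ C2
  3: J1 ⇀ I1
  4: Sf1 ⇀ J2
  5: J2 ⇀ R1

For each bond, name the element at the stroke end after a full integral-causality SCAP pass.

#4 stroke at Sf1  (Sf1 (Sf) sets flow on bond)
#1 stroke at J1  (C1 integral (e out))
#2 stroke at J1  (C2 integral (e out))
#3 stroke at I1  (I1 integral (f out))
#0 stroke at J1  (J1: bond 3 brought flow, rest push out)
#5 stroke at J2  (only one effort-in slot at J2)

bond 0 →J1
bond 1 →J1
bond 2 →J1
bond 3 →I1
bond 4 →Sf1
bond 5 →J2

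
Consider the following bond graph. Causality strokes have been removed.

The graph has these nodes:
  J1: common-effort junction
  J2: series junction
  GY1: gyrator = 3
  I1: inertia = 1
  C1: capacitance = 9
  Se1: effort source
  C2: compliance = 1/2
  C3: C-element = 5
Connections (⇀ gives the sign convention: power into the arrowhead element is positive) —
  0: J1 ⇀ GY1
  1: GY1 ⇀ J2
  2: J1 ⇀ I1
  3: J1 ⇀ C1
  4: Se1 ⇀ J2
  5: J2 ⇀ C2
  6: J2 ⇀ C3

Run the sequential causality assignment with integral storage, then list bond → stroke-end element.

β0 stroke at GY1
β1 stroke at GY1
β2 stroke at I1
β3 stroke at J1
β4 stroke at J2
β5 stroke at J2
β6 stroke at J2

bond 4 stroke→J2  (Se1: effort source, stroke at far end)
bond 2 stroke→I1  (I1 integral (f out))
bond 3 stroke→J1  (C1: C, integral causality)
bond 0 stroke→GY1  (common-e at J1 fixed by 3)
bond 1 stroke→GY1  (GY1 both-in/both-out from 0)
bond 5 stroke→J2  (J2: bond 1 brought flow, rest push out)
bond 6 stroke→J2  (common-f at J2 fixed by 1)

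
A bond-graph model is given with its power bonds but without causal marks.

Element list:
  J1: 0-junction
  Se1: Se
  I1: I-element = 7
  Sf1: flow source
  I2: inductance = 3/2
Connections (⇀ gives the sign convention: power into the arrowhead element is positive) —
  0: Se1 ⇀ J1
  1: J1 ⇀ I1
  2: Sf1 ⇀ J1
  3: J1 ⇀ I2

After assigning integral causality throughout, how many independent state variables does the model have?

#0 →J1  (Se1: effort source, stroke at far end)
#2 →Sf1  (source Sf1 imposes f)
#1 →I1  (common-e at J1 fixed by 0)
#3 →I2  (0-jn J1 has e-setter on 0)

2  (I1, I2 all integral)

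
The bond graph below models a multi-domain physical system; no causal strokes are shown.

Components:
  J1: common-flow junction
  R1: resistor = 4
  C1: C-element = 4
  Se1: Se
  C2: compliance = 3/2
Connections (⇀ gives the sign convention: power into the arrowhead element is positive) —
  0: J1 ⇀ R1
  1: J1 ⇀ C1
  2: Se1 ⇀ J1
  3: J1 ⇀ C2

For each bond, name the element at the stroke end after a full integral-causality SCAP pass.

b0 stroke→R1
b1 stroke→J1
b2 stroke→J1
b3 stroke→J1

β2 stroke→J1  (Se1 fixes effort; stroke away)
β1 stroke→J1  (C1 outputs effort q/C1)
β3 stroke→J1  (C2: C, integral causality)
β0 stroke→R1  (J1: last free bond brings flow in)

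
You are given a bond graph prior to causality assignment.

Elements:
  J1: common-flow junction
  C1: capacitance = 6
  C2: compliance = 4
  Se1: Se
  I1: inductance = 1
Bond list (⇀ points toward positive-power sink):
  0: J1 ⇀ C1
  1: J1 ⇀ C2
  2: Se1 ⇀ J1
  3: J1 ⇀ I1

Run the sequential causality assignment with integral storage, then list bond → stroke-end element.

bond 2 →J1  (Se1 (Se) sets effort on bond)
bond 0 →J1  (C1: C, integral causality)
bond 1 →J1  (prefer integral on C2)
bond 3 →I1  (only one flow-in slot at J1)

bond 0 →J1
bond 1 →J1
bond 2 →J1
bond 3 →I1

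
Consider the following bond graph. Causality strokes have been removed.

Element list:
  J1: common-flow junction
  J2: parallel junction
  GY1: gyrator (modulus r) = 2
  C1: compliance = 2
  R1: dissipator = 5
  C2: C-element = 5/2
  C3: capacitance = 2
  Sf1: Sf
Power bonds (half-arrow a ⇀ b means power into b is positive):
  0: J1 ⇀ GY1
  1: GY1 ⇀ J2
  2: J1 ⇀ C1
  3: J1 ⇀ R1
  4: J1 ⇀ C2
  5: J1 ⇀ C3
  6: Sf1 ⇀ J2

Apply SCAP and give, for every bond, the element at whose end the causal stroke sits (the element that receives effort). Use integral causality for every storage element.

#0 →J1
#1 →J2
#2 →J1
#3 →R1
#4 →J1
#5 →J1
#6 →Sf1

#6 stroke at Sf1  (Sf1: flow source, stroke at near end)
#1 stroke at J2  (J2 needs exactly one e-in)
#0 stroke at J1  (through GY1, causality inverts; strokes same side of GY1)
#2 stroke at J1  (prefer integral on C1)
#4 stroke at J1  (C2 outputs effort q/C2)
#5 stroke at J1  (C3 integral (e out))
#3 stroke at R1  (only one flow-in slot at J1)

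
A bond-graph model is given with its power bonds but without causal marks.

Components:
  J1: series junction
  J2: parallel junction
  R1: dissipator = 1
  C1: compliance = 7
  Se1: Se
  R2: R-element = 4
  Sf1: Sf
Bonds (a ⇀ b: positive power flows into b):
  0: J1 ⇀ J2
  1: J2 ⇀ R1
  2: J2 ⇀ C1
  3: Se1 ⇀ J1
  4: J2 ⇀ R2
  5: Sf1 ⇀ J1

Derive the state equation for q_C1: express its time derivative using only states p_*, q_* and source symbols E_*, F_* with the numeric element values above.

β3 →J1  (Se1 fixes effort; stroke away)
β5 →Sf1  (Sf1 fixes flow; stroke at Sf1)
β0 →J1  (1-jn J1 has f-setter on 5)
β2 →J2  (C1: C, integral causality)
β1 →R1  (0-jn J2 has e-setter on 2)
β4 →R2  (0-jn J2 has e-setter on 2)

dq_C1/dt = F_Sf1 - 5*q_C1/28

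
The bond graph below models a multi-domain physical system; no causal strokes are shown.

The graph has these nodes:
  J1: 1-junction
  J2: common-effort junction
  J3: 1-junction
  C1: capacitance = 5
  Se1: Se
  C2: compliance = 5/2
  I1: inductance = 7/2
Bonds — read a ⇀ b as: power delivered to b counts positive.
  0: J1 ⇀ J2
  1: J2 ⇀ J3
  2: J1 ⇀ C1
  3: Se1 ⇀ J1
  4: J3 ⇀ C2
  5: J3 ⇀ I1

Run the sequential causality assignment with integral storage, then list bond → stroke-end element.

bond 0 stroke→J2
bond 1 stroke→J3
bond 2 stroke→J1
bond 3 stroke→J1
bond 4 stroke→J3
bond 5 stroke→I1

β3 stroke→J1  (Se1 (Se) sets effort on bond)
β2 stroke→J1  (prefer integral on C1)
β0 stroke→J2  (only one flow-in slot at J1)
β1 stroke→J3  (common-e at J2 fixed by 0)
β4 stroke→J3  (C2: C, integral causality)
β5 stroke→I1  (closing 1-jn rule on J3)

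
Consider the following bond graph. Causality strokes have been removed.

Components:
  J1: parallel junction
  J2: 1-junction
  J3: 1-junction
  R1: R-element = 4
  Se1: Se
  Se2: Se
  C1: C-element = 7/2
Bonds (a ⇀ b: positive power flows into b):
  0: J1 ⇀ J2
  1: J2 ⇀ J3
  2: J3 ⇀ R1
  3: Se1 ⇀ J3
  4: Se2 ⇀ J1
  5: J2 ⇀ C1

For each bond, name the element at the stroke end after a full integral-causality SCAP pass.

b0 →J2
b1 →J3
b2 →R1
b3 →J3
b4 →J1
b5 →J2

b3 stroke at J3  (Se1 fixes effort; stroke away)
b4 stroke at J1  (Se2: effort source, stroke at far end)
b0 stroke at J2  (common-e at J1 fixed by 4)
b5 stroke at J2  (C1 outputs effort q/C1)
b1 stroke at J3  (J2 needs exactly one f-in)
b2 stroke at R1  (J3 needs exactly one f-in)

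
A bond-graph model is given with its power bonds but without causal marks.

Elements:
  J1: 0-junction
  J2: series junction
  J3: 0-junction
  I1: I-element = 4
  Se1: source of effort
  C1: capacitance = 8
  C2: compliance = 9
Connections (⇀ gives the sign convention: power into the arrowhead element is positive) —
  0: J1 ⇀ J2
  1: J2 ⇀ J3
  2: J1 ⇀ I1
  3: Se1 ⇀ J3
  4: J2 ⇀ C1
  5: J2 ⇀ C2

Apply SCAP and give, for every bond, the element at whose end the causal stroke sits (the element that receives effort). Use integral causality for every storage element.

bond 3 |J3  (Se1 fixes effort; stroke away)
bond 1 |J2  (0-jn J3 has e-setter on 3)
bond 2 |I1  (I1 outputs flow p/I1)
bond 0 |J1  (J1: last free bond brings effort in)
bond 4 |J2  (J2: bond 0 brought flow, rest push out)
bond 5 |J2  (J2: bond 0 brought flow, rest push out)

b0 →J1
b1 →J2
b2 →I1
b3 →J3
b4 →J2
b5 →J2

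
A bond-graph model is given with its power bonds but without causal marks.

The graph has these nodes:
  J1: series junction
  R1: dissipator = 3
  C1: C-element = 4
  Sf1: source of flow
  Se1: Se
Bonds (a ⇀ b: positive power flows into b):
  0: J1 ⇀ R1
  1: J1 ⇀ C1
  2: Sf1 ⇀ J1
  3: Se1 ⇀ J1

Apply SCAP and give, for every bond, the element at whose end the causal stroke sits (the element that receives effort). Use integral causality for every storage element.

#2 |Sf1  (Sf1: flow source, stroke at near end)
#3 |J1  (source Se1 imposes e)
#0 |J1  (common-f at J1 fixed by 2)
#1 |J1  (common-f at J1 fixed by 2)

β0 stroke→J1
β1 stroke→J1
β2 stroke→Sf1
β3 stroke→J1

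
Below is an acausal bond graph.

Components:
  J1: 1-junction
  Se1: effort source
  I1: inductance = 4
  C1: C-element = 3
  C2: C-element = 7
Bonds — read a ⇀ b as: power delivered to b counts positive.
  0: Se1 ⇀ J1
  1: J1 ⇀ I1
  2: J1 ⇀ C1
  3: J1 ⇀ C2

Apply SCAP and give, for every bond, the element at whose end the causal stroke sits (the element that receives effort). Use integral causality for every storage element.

bond 0 stroke→J1  (Se1 (Se) sets effort on bond)
bond 1 stroke→I1  (I1: I, integral causality)
bond 2 stroke→J1  (J1: bond 1 brought flow, rest push out)
bond 3 stroke→J1  (J1: bond 1 brought flow, rest push out)

#0 stroke→J1
#1 stroke→I1
#2 stroke→J1
#3 stroke→J1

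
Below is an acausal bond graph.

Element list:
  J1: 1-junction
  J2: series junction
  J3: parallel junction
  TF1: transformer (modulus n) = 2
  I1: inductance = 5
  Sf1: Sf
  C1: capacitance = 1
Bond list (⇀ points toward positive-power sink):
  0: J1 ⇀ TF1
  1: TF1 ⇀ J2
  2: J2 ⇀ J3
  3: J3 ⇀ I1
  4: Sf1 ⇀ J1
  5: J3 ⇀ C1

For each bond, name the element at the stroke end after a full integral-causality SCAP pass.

#4 stroke at Sf1  (Sf1 fixes flow; stroke at Sf1)
#0 stroke at J1  (J1 flow already set via bond 4)
#1 stroke at TF1  (TF TF1: opposite of bond 0)
#2 stroke at J2  (1-jn J2 has f-setter on 1)
#3 stroke at I1  (I1 integral (f out))
#5 stroke at J3  (J3: last free bond brings effort in)

b0 →J1
b1 →TF1
b2 →J2
b3 →I1
b4 →Sf1
b5 →J3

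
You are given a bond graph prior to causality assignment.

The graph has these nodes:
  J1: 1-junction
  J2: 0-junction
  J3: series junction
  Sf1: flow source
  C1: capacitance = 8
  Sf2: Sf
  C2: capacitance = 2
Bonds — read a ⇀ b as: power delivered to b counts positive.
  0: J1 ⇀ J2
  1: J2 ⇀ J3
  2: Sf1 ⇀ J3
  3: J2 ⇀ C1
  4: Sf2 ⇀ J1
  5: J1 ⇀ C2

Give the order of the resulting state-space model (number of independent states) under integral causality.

2  (C1, C2 all integral)

#2 →Sf1  (source Sf1 imposes f)
#4 →Sf2  (Sf2 (Sf) sets flow on bond)
#0 →J1  (common-f at J1 fixed by 4)
#5 →J1  (common-f at J1 fixed by 4)
#1 →J3  (J3 flow already set via bond 2)
#3 →J2  (J2 needs exactly one e-in)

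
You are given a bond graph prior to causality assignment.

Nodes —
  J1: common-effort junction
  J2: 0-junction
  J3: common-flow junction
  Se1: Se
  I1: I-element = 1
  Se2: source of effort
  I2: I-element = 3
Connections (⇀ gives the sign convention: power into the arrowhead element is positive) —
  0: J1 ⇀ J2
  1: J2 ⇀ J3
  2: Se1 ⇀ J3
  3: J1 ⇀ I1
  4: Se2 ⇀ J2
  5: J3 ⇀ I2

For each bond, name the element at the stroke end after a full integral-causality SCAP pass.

bond 0 stroke→J1
bond 1 stroke→J3
bond 2 stroke→J3
bond 3 stroke→I1
bond 4 stroke→J2
bond 5 stroke→I2

#2 →J3  (Se1 (Se) sets effort on bond)
#4 →J2  (source Se2 imposes e)
#0 →J1  (common-e at J2 fixed by 4)
#1 →J3  (0-jn J2 has e-setter on 4)
#5 →I2  (J3 needs exactly one f-in)
#3 →I1  (J1 effort already set via bond 0)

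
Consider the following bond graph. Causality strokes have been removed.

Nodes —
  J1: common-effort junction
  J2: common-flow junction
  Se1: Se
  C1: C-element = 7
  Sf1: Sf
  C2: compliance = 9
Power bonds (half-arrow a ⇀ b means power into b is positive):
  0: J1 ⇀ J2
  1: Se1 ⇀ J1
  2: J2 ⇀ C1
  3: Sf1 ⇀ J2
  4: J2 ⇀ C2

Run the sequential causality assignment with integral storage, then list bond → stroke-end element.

bond 1 →J1  (Se1 fixes effort; stroke away)
bond 3 →Sf1  (Sf1: flow source, stroke at near end)
bond 0 →J2  (J1: bond 1 brought effort, rest push out)
bond 2 →J2  (J2 flow already set via bond 3)
bond 4 →J2  (common-f at J2 fixed by 3)

bond 0 stroke at J2
bond 1 stroke at J1
bond 2 stroke at J2
bond 3 stroke at Sf1
bond 4 stroke at J2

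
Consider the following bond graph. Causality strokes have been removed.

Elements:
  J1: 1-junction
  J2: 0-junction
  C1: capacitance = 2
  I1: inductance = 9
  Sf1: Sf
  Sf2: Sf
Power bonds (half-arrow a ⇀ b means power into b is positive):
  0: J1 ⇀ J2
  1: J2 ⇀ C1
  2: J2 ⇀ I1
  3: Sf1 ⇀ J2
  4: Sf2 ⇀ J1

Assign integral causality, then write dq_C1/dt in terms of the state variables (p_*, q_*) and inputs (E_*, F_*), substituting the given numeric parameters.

bond 3 |Sf1  (Sf1 (Sf) sets flow on bond)
bond 4 |Sf2  (source Sf2 imposes f)
bond 0 |J1  (common-f at J1 fixed by 4)
bond 1 |J2  (prefer integral on C1)
bond 2 |I1  (0-jn J2 has e-setter on 1)

dq_C1/dt = F_Sf1 + F_Sf2 - p_I1/9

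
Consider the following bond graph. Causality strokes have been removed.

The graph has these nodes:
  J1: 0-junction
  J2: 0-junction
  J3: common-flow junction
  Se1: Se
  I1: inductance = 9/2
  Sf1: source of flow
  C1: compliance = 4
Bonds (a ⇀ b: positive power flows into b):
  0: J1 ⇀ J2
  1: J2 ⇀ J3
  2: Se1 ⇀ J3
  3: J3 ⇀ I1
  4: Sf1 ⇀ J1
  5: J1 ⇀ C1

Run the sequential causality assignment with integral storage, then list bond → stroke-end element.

#2 stroke at J3  (source Se1 imposes e)
#4 stroke at Sf1  (Sf1: flow source, stroke at near end)
#3 stroke at I1  (I1 integral (f out))
#1 stroke at J3  (1-jn J3 has f-setter on 3)
#0 stroke at J2  (only one effort-in slot at J2)
#5 stroke at J1  (J1: last free bond brings effort in)

β0 stroke at J2
β1 stroke at J3
β2 stroke at J3
β3 stroke at I1
β4 stroke at Sf1
β5 stroke at J1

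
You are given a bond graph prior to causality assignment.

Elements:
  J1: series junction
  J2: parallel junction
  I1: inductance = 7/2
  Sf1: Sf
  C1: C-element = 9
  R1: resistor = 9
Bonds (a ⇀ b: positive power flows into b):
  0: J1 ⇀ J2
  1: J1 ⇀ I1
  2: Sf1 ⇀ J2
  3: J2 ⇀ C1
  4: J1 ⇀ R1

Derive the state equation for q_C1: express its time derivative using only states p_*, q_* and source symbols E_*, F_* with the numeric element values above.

#2 →Sf1  (Sf1 (Sf) sets flow on bond)
#1 →I1  (I1 outputs flow p/I1)
#0 →J1  (1-jn J1 has f-setter on 1)
#4 →J1  (J1 flow already set via bond 1)
#3 →J2  (J2: last free bond brings effort in)

dq_C1/dt = F_Sf1 + 2*p_I1/7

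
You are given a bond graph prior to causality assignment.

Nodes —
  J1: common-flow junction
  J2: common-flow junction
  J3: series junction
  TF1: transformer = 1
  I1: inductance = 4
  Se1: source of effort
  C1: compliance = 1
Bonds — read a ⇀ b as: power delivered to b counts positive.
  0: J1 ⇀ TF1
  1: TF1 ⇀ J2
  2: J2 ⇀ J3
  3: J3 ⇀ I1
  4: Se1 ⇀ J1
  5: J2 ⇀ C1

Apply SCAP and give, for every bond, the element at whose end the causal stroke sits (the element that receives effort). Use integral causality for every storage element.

#0 stroke at TF1
#1 stroke at J2
#2 stroke at J3
#3 stroke at I1
#4 stroke at J1
#5 stroke at J2

#4 stroke→J1  (Se1: effort source, stroke at far end)
#0 stroke→TF1  (only one flow-in slot at J1)
#1 stroke→J2  (through TF1, causality passes straight; one stroke at TF1)
#3 stroke→I1  (I1 outputs flow p/I1)
#2 stroke→J3  (J3 flow already set via bond 3)
#5 stroke→J2  (J2 flow already set via bond 2)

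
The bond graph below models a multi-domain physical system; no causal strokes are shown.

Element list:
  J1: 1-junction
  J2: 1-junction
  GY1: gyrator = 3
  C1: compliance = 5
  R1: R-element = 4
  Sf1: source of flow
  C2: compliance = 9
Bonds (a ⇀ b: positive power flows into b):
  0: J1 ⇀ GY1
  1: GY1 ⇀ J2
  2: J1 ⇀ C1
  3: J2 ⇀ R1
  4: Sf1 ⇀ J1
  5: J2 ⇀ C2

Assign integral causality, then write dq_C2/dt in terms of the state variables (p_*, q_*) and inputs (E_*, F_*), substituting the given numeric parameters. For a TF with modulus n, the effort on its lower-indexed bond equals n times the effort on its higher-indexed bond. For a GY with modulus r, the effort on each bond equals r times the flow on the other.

dq_C2/dt = 3*F_Sf1/4 - q_C2/36

#4 →Sf1  (Sf1 fixes flow; stroke at Sf1)
#0 →J1  (common-f at J1 fixed by 4)
#2 →J1  (1-jn J1 has f-setter on 4)
#1 →J2  (GY GY1: same side as bond 0)
#5 →J2  (C2 integral (e out))
#3 →R1  (closing 1-jn rule on J2)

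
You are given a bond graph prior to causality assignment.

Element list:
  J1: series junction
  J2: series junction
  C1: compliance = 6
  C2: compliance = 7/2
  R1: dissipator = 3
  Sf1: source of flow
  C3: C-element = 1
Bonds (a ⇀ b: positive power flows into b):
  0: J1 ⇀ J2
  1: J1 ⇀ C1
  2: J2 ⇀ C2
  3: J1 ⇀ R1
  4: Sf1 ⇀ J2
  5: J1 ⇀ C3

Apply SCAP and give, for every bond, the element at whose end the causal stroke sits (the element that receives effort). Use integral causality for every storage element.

b4 |Sf1  (source Sf1 imposes f)
b0 |J2  (1-jn J2 has f-setter on 4)
b2 |J2  (1-jn J2 has f-setter on 4)
b1 |J1  (1-jn J1 has f-setter on 0)
b3 |J1  (J1: bond 0 brought flow, rest push out)
b5 |J1  (common-f at J1 fixed by 0)

b0 →J2
b1 →J1
b2 →J2
b3 →J1
b4 →Sf1
b5 →J1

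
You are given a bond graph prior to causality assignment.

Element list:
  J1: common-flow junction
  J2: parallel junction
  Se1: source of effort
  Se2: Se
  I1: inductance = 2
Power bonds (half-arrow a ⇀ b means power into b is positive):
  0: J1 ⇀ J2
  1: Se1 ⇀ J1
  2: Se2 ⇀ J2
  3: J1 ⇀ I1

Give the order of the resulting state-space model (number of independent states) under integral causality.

1  (I1 all integral)

β1 stroke at J1  (Se1: effort source, stroke at far end)
β2 stroke at J2  (Se2 (Se) sets effort on bond)
β0 stroke at J1  (J2 effort already set via bond 2)
β3 stroke at I1  (J1 needs exactly one f-in)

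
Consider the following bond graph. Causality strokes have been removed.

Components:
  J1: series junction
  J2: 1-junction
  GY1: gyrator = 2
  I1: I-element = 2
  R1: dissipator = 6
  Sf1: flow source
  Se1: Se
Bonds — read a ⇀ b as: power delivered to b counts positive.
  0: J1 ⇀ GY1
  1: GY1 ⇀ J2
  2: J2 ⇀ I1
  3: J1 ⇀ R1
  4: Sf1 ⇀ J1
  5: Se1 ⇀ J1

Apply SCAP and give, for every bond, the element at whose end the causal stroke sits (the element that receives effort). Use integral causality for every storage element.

β4 →Sf1  (Sf1: flow source, stroke at near end)
β5 →J1  (Se1 (Se) sets effort on bond)
β0 →J1  (J1: bond 4 brought flow, rest push out)
β3 →J1  (J1 flow already set via bond 4)
β1 →J2  (GY1 both-in/both-out from 0)
β2 →I1  (closing 1-jn rule on J2)

b0 →J1
b1 →J2
b2 →I1
b3 →J1
b4 →Sf1
b5 →J1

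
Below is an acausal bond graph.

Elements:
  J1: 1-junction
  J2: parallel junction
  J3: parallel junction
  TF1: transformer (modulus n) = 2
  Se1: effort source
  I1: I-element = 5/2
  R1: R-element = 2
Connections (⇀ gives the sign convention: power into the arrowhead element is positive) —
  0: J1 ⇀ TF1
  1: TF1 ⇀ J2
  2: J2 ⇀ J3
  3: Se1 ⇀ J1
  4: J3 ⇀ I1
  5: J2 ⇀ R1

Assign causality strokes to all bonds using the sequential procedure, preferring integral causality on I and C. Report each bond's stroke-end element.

b3 stroke at J1  (Se1 (Se) sets effort on bond)
b0 stroke at TF1  (J1: last free bond brings flow in)
b1 stroke at J2  (TF TF1: opposite of bond 0)
b2 stroke at J3  (common-e at J2 fixed by 1)
b5 stroke at R1  (J2 effort already set via bond 1)
b4 stroke at I1  (0-jn J3 has e-setter on 2)

b0 stroke at TF1
b1 stroke at J2
b2 stroke at J3
b3 stroke at J1
b4 stroke at I1
b5 stroke at R1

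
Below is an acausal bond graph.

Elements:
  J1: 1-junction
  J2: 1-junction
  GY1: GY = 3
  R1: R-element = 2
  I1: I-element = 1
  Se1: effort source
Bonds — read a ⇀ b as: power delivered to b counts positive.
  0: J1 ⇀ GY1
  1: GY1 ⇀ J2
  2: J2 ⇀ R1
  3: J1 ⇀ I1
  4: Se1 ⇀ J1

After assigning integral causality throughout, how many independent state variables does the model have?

β4 |J1  (Se1: effort source, stroke at far end)
β3 |I1  (I1: I, integral causality)
β0 |J1  (1-jn J1 has f-setter on 3)
β1 |J2  (GY1: gyrator matches bond 0)
β2 |R1  (closing 1-jn rule on J2)

1  (I1 all integral)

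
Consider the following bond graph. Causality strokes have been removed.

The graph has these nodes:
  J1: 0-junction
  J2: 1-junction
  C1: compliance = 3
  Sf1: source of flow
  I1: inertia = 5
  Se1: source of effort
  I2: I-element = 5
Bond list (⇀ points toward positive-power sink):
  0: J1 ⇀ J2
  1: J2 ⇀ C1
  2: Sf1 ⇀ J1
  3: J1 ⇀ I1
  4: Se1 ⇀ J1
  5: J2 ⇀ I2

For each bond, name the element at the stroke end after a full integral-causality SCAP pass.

b0 →J2
b1 →J2
b2 →Sf1
b3 →I1
b4 →J1
b5 →I2

bond 2 →Sf1  (Sf1 fixes flow; stroke at Sf1)
bond 4 →J1  (source Se1 imposes e)
bond 0 →J2  (J1: bond 4 brought effort, rest push out)
bond 3 →I1  (0-jn J1 has e-setter on 4)
bond 1 →J2  (C1 outputs effort q/C1)
bond 5 →I2  (only one flow-in slot at J2)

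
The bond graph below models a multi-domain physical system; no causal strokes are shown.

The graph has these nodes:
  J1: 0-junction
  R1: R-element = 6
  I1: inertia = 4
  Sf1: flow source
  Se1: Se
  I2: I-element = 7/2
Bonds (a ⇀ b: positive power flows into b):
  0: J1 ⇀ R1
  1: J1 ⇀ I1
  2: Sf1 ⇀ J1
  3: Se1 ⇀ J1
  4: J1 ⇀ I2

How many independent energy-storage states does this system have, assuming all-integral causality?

bond 2 |Sf1  (Sf1: flow source, stroke at near end)
bond 3 |J1  (Se1: effort source, stroke at far end)
bond 0 |R1  (common-e at J1 fixed by 3)
bond 1 |I1  (common-e at J1 fixed by 3)
bond 4 |I2  (0-jn J1 has e-setter on 3)

2  (I1, I2 all integral)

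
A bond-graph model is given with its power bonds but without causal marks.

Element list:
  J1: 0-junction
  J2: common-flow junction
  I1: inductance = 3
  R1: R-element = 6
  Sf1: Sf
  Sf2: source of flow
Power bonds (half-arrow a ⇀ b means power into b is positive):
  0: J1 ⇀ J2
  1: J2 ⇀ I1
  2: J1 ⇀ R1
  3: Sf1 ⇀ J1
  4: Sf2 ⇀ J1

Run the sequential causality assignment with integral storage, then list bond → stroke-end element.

β0 stroke→J2
β1 stroke→I1
β2 stroke→J1
β3 stroke→Sf1
β4 stroke→Sf2

b3 →Sf1  (source Sf1 imposes f)
b4 →Sf2  (source Sf2 imposes f)
b1 →I1  (I1 outputs flow p/I1)
b0 →J2  (common-f at J2 fixed by 1)
b2 →J1  (J1 needs exactly one e-in)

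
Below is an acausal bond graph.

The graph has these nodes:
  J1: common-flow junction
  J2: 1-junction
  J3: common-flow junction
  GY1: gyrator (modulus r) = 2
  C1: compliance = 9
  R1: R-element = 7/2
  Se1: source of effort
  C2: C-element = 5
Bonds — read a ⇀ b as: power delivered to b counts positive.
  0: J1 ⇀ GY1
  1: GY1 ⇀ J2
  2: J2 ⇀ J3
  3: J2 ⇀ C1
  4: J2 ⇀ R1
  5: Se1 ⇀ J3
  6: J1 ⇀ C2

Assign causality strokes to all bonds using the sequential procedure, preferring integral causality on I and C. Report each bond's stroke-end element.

β5 stroke→J3  (Se1 (Se) sets effort on bond)
β2 stroke→J2  (closing 1-jn rule on J3)
β3 stroke→J2  (C1 integral (e out))
β6 stroke→J1  (prefer integral on C2)
β0 stroke→GY1  (closing 1-jn rule on J1)
β1 stroke→GY1  (GY GY1: same side as bond 0)
β4 stroke→J2  (common-f at J2 fixed by 1)

bond 0 stroke→GY1
bond 1 stroke→GY1
bond 2 stroke→J2
bond 3 stroke→J2
bond 4 stroke→J2
bond 5 stroke→J3
bond 6 stroke→J1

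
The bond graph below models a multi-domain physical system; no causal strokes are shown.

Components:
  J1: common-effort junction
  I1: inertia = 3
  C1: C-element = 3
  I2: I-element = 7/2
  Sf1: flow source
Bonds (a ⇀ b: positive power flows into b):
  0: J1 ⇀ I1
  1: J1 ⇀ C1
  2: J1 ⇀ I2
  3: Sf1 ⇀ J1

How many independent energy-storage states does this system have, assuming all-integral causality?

β3 |Sf1  (source Sf1 imposes f)
β0 |I1  (I1 integral (f out))
β1 |J1  (C1: C, integral causality)
β2 |I2  (0-jn J1 has e-setter on 1)

3  (C1, I1, I2 all integral)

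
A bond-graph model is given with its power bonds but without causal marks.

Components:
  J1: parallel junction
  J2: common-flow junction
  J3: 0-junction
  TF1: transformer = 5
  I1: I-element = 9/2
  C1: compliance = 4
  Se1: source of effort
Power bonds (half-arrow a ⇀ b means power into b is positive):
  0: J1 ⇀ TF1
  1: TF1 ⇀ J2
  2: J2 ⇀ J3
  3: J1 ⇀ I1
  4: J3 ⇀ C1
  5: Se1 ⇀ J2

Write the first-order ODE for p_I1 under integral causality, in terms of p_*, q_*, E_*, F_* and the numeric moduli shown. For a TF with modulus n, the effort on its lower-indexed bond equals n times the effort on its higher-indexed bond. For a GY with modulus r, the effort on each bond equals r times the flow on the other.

bond 5 |J2  (Se1 fixes effort; stroke away)
bond 3 |I1  (I1 outputs flow p/I1)
bond 0 |J1  (J1 needs exactly one e-in)
bond 1 |TF1  (TF1 one-in-one-out from 0)
bond 2 |J2  (common-f at J2 fixed by 1)
bond 4 |J3  (J3: last free bond brings effort in)

dp_I1/dt = -5*E_Se1 + 5*q_C1/4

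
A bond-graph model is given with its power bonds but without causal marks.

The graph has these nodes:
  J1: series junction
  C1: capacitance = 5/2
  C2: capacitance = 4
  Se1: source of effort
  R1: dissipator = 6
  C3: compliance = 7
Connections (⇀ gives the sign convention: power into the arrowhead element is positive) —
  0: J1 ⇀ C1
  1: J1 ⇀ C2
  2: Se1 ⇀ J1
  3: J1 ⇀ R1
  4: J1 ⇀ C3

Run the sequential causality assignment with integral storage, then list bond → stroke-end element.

β0 stroke at J1
β1 stroke at J1
β2 stroke at J1
β3 stroke at R1
β4 stroke at J1

#2 stroke at J1  (Se1 (Se) sets effort on bond)
#0 stroke at J1  (C1 outputs effort q/C1)
#1 stroke at J1  (prefer integral on C2)
#4 stroke at J1  (C3 integral (e out))
#3 stroke at R1  (only one flow-in slot at J1)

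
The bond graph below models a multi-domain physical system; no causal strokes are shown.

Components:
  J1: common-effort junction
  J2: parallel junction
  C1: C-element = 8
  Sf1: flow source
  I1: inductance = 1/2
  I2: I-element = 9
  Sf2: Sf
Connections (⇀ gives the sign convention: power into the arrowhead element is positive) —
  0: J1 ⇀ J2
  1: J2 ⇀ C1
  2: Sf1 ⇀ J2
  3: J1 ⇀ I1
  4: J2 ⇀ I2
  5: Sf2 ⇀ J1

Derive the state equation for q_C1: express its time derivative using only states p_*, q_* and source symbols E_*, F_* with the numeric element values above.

dq_C1/dt = F_Sf1 + F_Sf2 - 2*p_I1 - p_I2/9

b2 →Sf1  (Sf1: flow source, stroke at near end)
b5 →Sf2  (source Sf2 imposes f)
b1 →J2  (C1: C, integral causality)
b0 →J1  (common-e at J2 fixed by 1)
b4 →I2  (J2: bond 1 brought effort, rest push out)
b3 →I1  (J1: bond 0 brought effort, rest push out)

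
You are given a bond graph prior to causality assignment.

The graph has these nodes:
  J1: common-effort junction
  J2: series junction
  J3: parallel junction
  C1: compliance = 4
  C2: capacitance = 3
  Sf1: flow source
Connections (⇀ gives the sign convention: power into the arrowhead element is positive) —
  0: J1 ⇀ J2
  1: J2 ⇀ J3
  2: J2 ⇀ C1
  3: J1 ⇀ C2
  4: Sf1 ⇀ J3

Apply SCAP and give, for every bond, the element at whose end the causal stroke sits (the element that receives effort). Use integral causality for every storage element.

bond 0 |J2
bond 1 |J3
bond 2 |J2
bond 3 |J1
bond 4 |Sf1

#4 stroke at Sf1  (source Sf1 imposes f)
#1 stroke at J3  (only one effort-in slot at J3)
#0 stroke at J2  (J2 flow already set via bond 1)
#2 stroke at J2  (1-jn J2 has f-setter on 1)
#3 stroke at J1  (J1: last free bond brings effort in)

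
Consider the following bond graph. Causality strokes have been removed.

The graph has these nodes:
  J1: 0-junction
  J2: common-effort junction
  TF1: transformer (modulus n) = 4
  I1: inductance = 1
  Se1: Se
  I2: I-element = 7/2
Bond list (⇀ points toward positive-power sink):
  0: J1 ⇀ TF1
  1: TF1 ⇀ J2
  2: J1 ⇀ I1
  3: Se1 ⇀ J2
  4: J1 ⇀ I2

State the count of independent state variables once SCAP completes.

2  (I1, I2 all integral)

bond 3 stroke→J2  (Se1 fixes effort; stroke away)
bond 1 stroke→TF1  (common-e at J2 fixed by 3)
bond 0 stroke→J1  (TF1: transformer flips bond 1)
bond 2 stroke→I1  (J1: bond 0 brought effort, rest push out)
bond 4 stroke→I2  (common-e at J1 fixed by 0)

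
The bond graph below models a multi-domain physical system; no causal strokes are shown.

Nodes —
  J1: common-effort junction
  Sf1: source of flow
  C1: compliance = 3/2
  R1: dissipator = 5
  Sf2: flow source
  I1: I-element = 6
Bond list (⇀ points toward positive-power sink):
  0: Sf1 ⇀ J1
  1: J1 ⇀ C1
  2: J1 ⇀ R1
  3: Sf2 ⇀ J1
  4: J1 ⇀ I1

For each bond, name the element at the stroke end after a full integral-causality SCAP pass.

β0 |Sf1  (source Sf1 imposes f)
β3 |Sf2  (Sf2: flow source, stroke at near end)
β1 |J1  (C1 integral (e out))
β2 |R1  (J1: bond 1 brought effort, rest push out)
β4 |I1  (J1: bond 1 brought effort, rest push out)

b0 stroke at Sf1
b1 stroke at J1
b2 stroke at R1
b3 stroke at Sf2
b4 stroke at I1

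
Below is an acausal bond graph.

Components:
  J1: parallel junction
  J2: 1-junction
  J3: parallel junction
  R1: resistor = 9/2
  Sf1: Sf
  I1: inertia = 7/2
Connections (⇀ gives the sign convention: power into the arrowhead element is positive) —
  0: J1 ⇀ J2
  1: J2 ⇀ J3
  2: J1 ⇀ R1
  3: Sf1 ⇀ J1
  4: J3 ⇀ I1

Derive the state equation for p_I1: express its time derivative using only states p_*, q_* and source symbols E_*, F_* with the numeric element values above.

dp_I1/dt = 9*F_Sf1/2 - 9*p_I1/7

b3 →Sf1  (source Sf1 imposes f)
b4 →I1  (I1: I, integral causality)
b1 →J3  (J3 needs exactly one e-in)
b0 →J2  (1-jn J2 has f-setter on 1)
b2 →J1  (closing 0-jn rule on J1)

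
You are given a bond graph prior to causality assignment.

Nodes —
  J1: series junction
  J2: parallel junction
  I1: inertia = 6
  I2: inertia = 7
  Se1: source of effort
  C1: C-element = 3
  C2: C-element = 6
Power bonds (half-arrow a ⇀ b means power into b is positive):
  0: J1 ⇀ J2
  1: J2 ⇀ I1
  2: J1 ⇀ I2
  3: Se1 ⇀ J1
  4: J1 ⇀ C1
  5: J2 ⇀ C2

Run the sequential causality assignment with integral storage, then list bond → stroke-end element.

b0 →J1
b1 →I1
b2 →I2
b3 →J1
b4 →J1
b5 →J2

β3 stroke→J1  (source Se1 imposes e)
β1 stroke→I1  (I1 integral (f out))
β2 stroke→I2  (prefer integral on I2)
β0 stroke→J1  (common-f at J1 fixed by 2)
β4 stroke→J1  (J1: bond 2 brought flow, rest push out)
β5 stroke→J2  (J2 needs exactly one e-in)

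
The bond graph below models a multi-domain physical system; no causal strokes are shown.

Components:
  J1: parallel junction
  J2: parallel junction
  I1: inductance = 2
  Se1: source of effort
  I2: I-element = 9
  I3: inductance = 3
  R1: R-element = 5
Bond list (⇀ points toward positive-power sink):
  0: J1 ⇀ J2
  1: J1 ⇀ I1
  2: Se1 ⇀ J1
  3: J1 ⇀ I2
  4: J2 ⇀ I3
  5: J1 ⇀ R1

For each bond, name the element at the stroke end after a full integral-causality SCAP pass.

b2 |J1  (source Se1 imposes e)
b0 |J2  (J1 effort already set via bond 2)
b1 |I1  (J1 effort already set via bond 2)
b3 |I2  (J1 effort already set via bond 2)
b5 |R1  (common-e at J1 fixed by 2)
b4 |I3  (common-e at J2 fixed by 0)

β0 stroke→J2
β1 stroke→I1
β2 stroke→J1
β3 stroke→I2
β4 stroke→I3
β5 stroke→R1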